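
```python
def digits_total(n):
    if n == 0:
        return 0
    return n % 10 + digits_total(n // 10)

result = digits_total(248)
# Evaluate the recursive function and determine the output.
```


digits_total(248)
= 8 + digits_total(24)
= 8 + 4 + digits_total(2)
= 8 + 4 + 2 + digits_total(0)
= 8 + 4 + 2 + 0
= 14


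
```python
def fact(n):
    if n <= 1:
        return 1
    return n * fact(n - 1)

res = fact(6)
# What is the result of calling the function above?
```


fact(6)
= 6 * fact(5)
= 6 * 5 * fact(4)
= 6 * 5 * 4 * fact(3)
= 6 * 5 * 4 * 3 * fact(2)
= 6 * 5 * 4 * 3 * 2 * fact(1)
= 6 * 5 * 4 * 3 * 2 * 1
= 720


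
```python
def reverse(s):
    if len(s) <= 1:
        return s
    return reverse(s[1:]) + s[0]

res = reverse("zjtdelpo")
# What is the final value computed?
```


reverse("zjtdelpo")
= reverse("jtdelpo") + "z"
= reverse("tdelpo") + "j" + "z"
= reverse("delpo") + "t" + "j" + "z"
= reverse("elpo") + "d" + "t" + "j" + "z"
= reverse("lpo") + "e" + "d" + "t" + "j" + "z"
= reverse("po") + "l" + "e" + "d" + "t" + "j" + "z"
= reverse("o") + "p" + "l" + "e" + "d" + "t" + "j" + "z"
= "o" + "p" + "l" + "e" + "d" + "t" + "j" + "z"
= "opledtjz"


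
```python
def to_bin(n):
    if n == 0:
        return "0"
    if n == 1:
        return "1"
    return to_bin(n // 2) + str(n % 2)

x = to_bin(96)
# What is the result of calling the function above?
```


to_bin(96)
= to_bin(48) + "0"
= to_bin(24) + "0" + "0"
= to_bin(12) + "0" + "0" + "0"
= to_bin(6) + "0" + "0" + "0" + "0"
= to_bin(3) + "0" + "0" + "0" + "0" + "0"
= to_bin(1) + "1" + "0" + "0" + "0" + "0" + "0"
= "1" + "1" + "0" + "0" + "0" + "0" + "0"
= "1100000"


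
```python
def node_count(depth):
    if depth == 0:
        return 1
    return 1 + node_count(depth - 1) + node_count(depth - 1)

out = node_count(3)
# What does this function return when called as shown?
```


node_count(3)
= 1 + node_count(2) + node_count(2)
= 1 + 2 * node_count(2)
node_count(k) = 2^(k+1) - 1
node_count(0) = 1
node_count(1) = 3
node_count(2) = 7
node_count(3) = 15
node_count(3) = 2^4 - 1 = 15


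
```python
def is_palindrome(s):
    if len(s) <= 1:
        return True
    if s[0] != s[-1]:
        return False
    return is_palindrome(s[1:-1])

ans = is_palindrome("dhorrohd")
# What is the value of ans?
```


is_palindrome("dhorrohd")
"dhorrohd": s[0]='d' == s[-1]='d' -> is_palindrome("horroh")
"horroh": s[0]='h' == s[-1]='h' -> is_palindrome("orro")
"orro": s[0]='o' == s[-1]='o' -> is_palindrome("rr")
"rr": s[0]='r' == s[-1]='r' -> is_palindrome("")
"": len <= 1 -> True
= True


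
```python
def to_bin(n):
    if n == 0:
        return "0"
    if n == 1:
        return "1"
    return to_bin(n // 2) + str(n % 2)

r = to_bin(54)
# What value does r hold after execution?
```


to_bin(54)
= to_bin(27) + "0"
= to_bin(13) + "1" + "0"
= to_bin(6) + "1" + "1" + "0"
= to_bin(3) + "0" + "1" + "1" + "0"
= to_bin(1) + "1" + "0" + "1" + "1" + "0"
= "1" + "1" + "0" + "1" + "1" + "0"
= "110110"


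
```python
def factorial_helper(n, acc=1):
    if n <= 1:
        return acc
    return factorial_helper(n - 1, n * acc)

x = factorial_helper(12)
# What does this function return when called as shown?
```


factorial_helper(12, 1)
= factorial_helper(11, 12 * 1) = factorial_helper(11, 12)
= factorial_helper(10, 11 * 12) = factorial_helper(10, 132)
= factorial_helper(9, 10 * 132) = factorial_helper(9, 1320)
= factorial_helper(8, 9 * 1320) = factorial_helper(8, 11880)
= factorial_helper(7, 8 * 11880) = factorial_helper(7, 95040)
= factorial_helper(6, 7 * 95040) = factorial_helper(6, 665280)
= factorial_helper(5, 6 * 665280) = factorial_helper(5, 3991680)
= factorial_helper(4, 5 * 3991680) = factorial_helper(4, 19958400)
= factorial_helper(3, 4 * 19958400) = factorial_helper(3, 79833600)
= factorial_helper(2, 3 * 79833600) = factorial_helper(2, 239500800)
= factorial_helper(1, 2 * 239500800) = factorial_helper(1, 479001600)
n <= 1, return acc = 479001600


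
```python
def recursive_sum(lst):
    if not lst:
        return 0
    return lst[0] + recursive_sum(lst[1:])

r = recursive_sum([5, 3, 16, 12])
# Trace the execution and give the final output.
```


recursive_sum([5, 3, 16, 12])
= 5 + recursive_sum([3, 16, 12])
= 5 + 3 + recursive_sum([16, 12])
= 5 + 3 + 16 + recursive_sum([12])
= 5 + 3 + 16 + 12 + recursive_sum([])
= 5 + 3 + 16 + 12 + 0
= 36


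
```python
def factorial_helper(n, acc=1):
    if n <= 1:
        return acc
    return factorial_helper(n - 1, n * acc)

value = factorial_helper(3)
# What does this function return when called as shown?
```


factorial_helper(3, 1)
= factorial_helper(2, 3 * 1) = factorial_helper(2, 3)
= factorial_helper(1, 2 * 3) = factorial_helper(1, 6)
n <= 1, return acc = 6


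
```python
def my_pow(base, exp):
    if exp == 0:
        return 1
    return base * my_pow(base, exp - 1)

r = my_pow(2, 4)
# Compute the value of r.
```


my_pow(2, 4)
= 2 * my_pow(2, 3)
= 2 * 2 * my_pow(2, 2)
= 2 * 2 * 2 * my_pow(2, 1)
= 2 * 2 * 2 * 2 * my_pow(2, 0)
= 2 * 2 * 2 * 2 * 1
= 16


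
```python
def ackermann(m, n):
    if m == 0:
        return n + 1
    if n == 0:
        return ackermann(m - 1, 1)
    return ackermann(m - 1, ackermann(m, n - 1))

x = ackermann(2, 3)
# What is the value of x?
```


ackermann(2, 3)
= ackermann(1, ackermann(2, 2))
First compute ackermann(2, 2) = 7
= ackermann(1, 7)
= 9


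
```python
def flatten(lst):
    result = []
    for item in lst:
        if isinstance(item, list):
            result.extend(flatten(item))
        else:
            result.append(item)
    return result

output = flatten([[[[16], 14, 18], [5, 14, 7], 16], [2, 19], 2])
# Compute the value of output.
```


flatten([[[[16], 14, 18], [5, 14, 7], 16], [2, 19], 2])
Processing each element:
  [[[16], 14, 18], [5, 14, 7], 16] is a list -> flatten recursively -> [16, 14, 18, 5, 14, 7, 16]
  [2, 19] is a list -> flatten recursively -> [2, 19]
  2 is not a list -> append 2
= [16, 14, 18, 5, 14, 7, 16, 2, 19, 2]


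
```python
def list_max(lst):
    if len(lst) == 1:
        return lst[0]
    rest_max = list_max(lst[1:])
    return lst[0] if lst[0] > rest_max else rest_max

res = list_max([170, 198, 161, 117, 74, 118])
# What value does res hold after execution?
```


list_max([170, 198, 161, 117, 74, 118])
= compare 170 with list_max([198, 161, 117, 74, 118])
= compare 198 with list_max([161, 117, 74, 118])
= compare 161 with list_max([117, 74, 118])
= compare 117 with list_max([74, 118])
= compare 74 with list_max([118])
Base: list_max([118]) = 118
compare 74 with 118: max = 118
compare 117 with 118: max = 118
compare 161 with 118: max = 161
compare 198 with 161: max = 198
compare 170 with 198: max = 198
= 198


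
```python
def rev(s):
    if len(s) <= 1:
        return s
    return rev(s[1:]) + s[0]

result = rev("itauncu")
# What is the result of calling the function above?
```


rev("itauncu")
= rev("tauncu") + "i"
= rev("auncu") + "t" + "i"
= rev("uncu") + "a" + "t" + "i"
= rev("ncu") + "u" + "a" + "t" + "i"
= rev("cu") + "n" + "u" + "a" + "t" + "i"
= rev("u") + "c" + "n" + "u" + "a" + "t" + "i"
= "u" + "c" + "n" + "u" + "a" + "t" + "i"
= "ucnuati"


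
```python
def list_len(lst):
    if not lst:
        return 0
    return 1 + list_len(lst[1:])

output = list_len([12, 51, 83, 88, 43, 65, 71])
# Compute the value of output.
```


list_len([12, 51, 83, 88, 43, 65, 71])
= 1 + list_len([51, 83, 88, 43, 65, 71])
= 1 + 1 + list_len([83, 88, 43, 65, 71])
= 1 + 1 + 1 + list_len([88, 43, 65, 71])
= 1 + 1 + 1 + 1 + list_len([43, 65, 71])
= 1 + 1 + 1 + 1 + 1 + list_len([65, 71])
= 1 + 1 + 1 + 1 + 1 + 1 + list_len([71])
= 1 + 1 + 1 + 1 + 1 + 1 + 1 + list_len([])
= 1 + 1 + 1 + 1 + 1 + 1 + 1 + 0
= 7


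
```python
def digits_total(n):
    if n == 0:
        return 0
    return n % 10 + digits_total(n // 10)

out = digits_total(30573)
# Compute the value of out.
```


digits_total(30573)
= 3 + digits_total(3057)
= 3 + 7 + digits_total(305)
= 3 + 7 + 5 + digits_total(30)
= 3 + 7 + 5 + 0 + digits_total(3)
= 3 + 7 + 5 + 0 + 3 + digits_total(0)
= 3 + 7 + 5 + 0 + 3 + 0
= 18


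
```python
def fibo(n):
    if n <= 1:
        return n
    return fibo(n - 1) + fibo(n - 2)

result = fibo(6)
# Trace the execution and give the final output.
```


fibo(6)
= fibo(5) + fibo(4)
= (fibo(4) + fibo(3)) + fibo(4)
Computing bottom-up: fibo(0)=0, fibo(1)=1, fibo(2)=1, fibo(3)=2, fibo(4)=3, fibo(5)=5, fibo(6)=8
= 8


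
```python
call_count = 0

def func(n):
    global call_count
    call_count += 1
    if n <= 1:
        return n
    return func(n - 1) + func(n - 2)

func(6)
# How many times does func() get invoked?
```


func(6) calls func(5) and func(4); each non-base call branches into two more.
Let C(k) = total number of calls made by func(k), including the call to func(k) itself.
Base cases: C(0) = 1, C(1) = 1
Recurrence: C(k) = 1 + C(k-1) + C(k-2)
  C(2) = 1 + C(1) + C(0) = 1 + 1 + 1 = 3
  C(3) = 1 + C(2) + C(1) = 1 + 3 + 1 = 5
  C(4) = 1 + C(3) + C(2) = 1 + 5 + 3 = 9
  C(5) = 1 + C(4) + C(3) = 1 + 9 + 5 = 15
  C(6) = 1 + C(5) + C(4) = 1 + 15 + 9 = 25
Total calls = C(6) = 25


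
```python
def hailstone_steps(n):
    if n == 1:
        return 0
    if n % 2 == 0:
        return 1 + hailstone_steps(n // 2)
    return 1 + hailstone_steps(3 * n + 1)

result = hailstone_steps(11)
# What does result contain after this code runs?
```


hailstone_steps(11)
11 is odd -> 3*11+1 = 34 -> hailstone_steps(34)
34 is even -> hailstone_steps(17)
17 is odd -> 3*17+1 = 52 -> hailstone_steps(52)
52 is even -> hailstone_steps(26)
26 is even -> hailstone_steps(13)
13 is odd -> 3*13+1 = 40 -> hailstone_steps(40)
40 is even -> hailstone_steps(20)
20 is even -> hailstone_steps(10)
10 is even -> hailstone_steps(5)
5 is odd -> 3*5+1 = 16 -> hailstone_steps(16)
16 is even -> hailstone_steps(8)
8 is even -> hailstone_steps(4)
4 is even -> hailstone_steps(2)
2 is even -> hailstone_steps(1)
Reached 1 after 14 steps
= 14


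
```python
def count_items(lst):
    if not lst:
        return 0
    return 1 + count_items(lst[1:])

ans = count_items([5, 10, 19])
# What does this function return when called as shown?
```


count_items([5, 10, 19])
= 1 + count_items([10, 19])
= 1 + 1 + count_items([19])
= 1 + 1 + 1 + count_items([])
= 1 + 1 + 1 + 0
= 3


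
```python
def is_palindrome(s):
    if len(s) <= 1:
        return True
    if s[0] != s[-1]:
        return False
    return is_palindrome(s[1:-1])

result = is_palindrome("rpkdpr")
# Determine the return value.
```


is_palindrome("rpkdpr")
"rpkdpr": s[0]='r' == s[-1]='r' -> is_palindrome("pkdp")
"pkdp": s[0]='p' == s[-1]='p' -> is_palindrome("kd")
"kd": s[0]='k' != s[-1]='d' -> False
= False


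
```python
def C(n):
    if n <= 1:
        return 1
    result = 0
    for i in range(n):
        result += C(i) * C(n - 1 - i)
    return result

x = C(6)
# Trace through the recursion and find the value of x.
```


C(6)
= sum of C(i) * C(6-1-i) for i in 0..5
First compute sub-values bottom-up:
  C(0) = 1, C(1) = 1
  C(2) = 1*1 + 1*1 = 2
  C(3) = 1*2 + 1*1 + 2*1 = 5
  C(4) = 1*5 + 1*2 + 2*1 + 5*1 = 14
  C(5) = 1*14 + 1*5 + 2*2 + 5*1 + 14*1 = 42
Now C(6):
  C(0)*C(5) = 1*42 = 42
  C(1)*C(4) = 1*14 = 14
  C(2)*C(3) = 2*5 = 10
  C(3)*C(2) = 5*2 = 10
  C(4)*C(1) = 14*1 = 14
  C(5)*C(0) = 42*1 = 42
= 42 + 14 + 10 + 10 + 14 + 42
= 132


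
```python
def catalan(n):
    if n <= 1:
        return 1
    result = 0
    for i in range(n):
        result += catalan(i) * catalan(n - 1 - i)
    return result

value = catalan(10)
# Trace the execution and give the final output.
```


catalan(10)
= sum of catalan(i) * catalan(10-1-i) for i in 0..9
First compute sub-values bottom-up:
  catalan(0) = 1, catalan(1) = 1
  catalan(2) = 1*1 + 1*1 = 2
  catalan(3) = 1*2 + 1*1 + 2*1 = 5
  catalan(4) = 1*5 + 1*2 + 2*1 + 5*1 = 14
  catalan(5) = 1*14 + 1*5 + 2*2 + 5*1 + 14*1 = 42
  catalan(6) = 1*42 + 1*14 + 2*5 + 5*2 + 14*1 + 42*1 = 132
  catalan(7) = 1*132 + 1*42 + 2*14 + 5*5 + 14*2 + 42*1 + 132*1 = 429
  catalan(8) = 1*429 + 1*132 + 2*42 + 5*14 + 14*5 + 42*2 + 132*1 + 429*1 = 1430
  catalan(9) = 1*1430 + 1*429 + 2*132 + 5*42 + 14*14 + 42*5 + 132*2 + 429*1 + 1430*1 = 4862
Now catalan(10):
  catalan(0)*catalan(9) = 1*4862 = 4862
  catalan(1)*catalan(8) = 1*1430 = 1430
  catalan(2)*catalan(7) = 2*429 = 858
  catalan(3)*catalan(6) = 5*132 = 660
  catalan(4)*catalan(5) = 14*42 = 588
  catalan(5)*catalan(4) = 42*14 = 588
  catalan(6)*catalan(3) = 132*5 = 660
  catalan(7)*catalan(2) = 429*2 = 858
  catalan(8)*catalan(1) = 1430*1 = 1430
  catalan(9)*catalan(0) = 4862*1 = 4862
= 4862 + 1430 + 858 + 660 + 588 + 588 + 660 + 858 + 1430 + 4862
= 16796


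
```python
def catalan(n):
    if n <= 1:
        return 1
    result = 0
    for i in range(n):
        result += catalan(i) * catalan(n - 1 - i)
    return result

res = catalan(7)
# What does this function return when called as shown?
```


catalan(7)
= sum of catalan(i) * catalan(7-1-i) for i in 0..6
First compute sub-values bottom-up:
  catalan(0) = 1, catalan(1) = 1
  catalan(2) = 1*1 + 1*1 = 2
  catalan(3) = 1*2 + 1*1 + 2*1 = 5
  catalan(4) = 1*5 + 1*2 + 2*1 + 5*1 = 14
  catalan(5) = 1*14 + 1*5 + 2*2 + 5*1 + 14*1 = 42
  catalan(6) = 1*42 + 1*14 + 2*5 + 5*2 + 14*1 + 42*1 = 132
Now catalan(7):
  catalan(0)*catalan(6) = 1*132 = 132
  catalan(1)*catalan(5) = 1*42 = 42
  catalan(2)*catalan(4) = 2*14 = 28
  catalan(3)*catalan(3) = 5*5 = 25
  catalan(4)*catalan(2) = 14*2 = 28
  catalan(5)*catalan(1) = 42*1 = 42
  catalan(6)*catalan(0) = 132*1 = 132
= 132 + 42 + 28 + 25 + 28 + 42 + 132
= 429


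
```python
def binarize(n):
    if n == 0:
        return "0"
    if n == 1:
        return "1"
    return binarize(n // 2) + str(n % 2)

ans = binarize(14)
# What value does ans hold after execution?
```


binarize(14)
= binarize(7) + "0"
= binarize(3) + "1" + "0"
= binarize(1) + "1" + "1" + "0"
= "1" + "1" + "1" + "0"
= "1110"


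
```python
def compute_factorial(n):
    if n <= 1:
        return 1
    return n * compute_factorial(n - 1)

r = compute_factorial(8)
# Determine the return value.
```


compute_factorial(8)
= 8 * compute_factorial(7)
= 8 * 7 * compute_factorial(6)
= 8 * 7 * 6 * compute_factorial(5)
= 8 * 7 * 6 * 5 * compute_factorial(4)
= 8 * 7 * 6 * 5 * 4 * compute_factorial(3)
= 8 * 7 * 6 * 5 * 4 * 3 * compute_factorial(2)
= 8 * 7 * 6 * 5 * 4 * 3 * 2 * compute_factorial(1)
= 8 * 7 * 6 * 5 * 4 * 3 * 2 * 1
= 40320


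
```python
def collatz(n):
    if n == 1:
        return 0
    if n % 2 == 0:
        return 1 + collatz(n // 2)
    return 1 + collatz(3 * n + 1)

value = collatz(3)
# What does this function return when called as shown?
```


collatz(3)
3 is odd -> 3*3+1 = 10 -> collatz(10)
10 is even -> collatz(5)
5 is odd -> 3*5+1 = 16 -> collatz(16)
16 is even -> collatz(8)
8 is even -> collatz(4)
4 is even -> collatz(2)
2 is even -> collatz(1)
Reached 1 after 7 steps
= 7


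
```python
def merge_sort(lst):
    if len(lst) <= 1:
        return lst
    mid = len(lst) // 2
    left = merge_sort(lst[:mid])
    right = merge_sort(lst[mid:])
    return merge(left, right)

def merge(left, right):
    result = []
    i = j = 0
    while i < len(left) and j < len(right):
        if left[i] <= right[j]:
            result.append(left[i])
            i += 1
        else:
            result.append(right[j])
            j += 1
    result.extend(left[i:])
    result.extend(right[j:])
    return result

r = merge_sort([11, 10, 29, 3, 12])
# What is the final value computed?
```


merge_sort([11, 10, 29, 3, 12])
Split into [11, 10] and [29, 3, 12]
Left sorted: [10, 11]
Right sorted: [3, 12, 29]
Merge [10, 11] and [3, 12, 29]
= [3, 10, 11, 12, 29]


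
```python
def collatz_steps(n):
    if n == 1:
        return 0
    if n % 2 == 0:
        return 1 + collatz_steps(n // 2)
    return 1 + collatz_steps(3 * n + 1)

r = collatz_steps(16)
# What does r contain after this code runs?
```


collatz_steps(16)
16 is even -> collatz_steps(8)
8 is even -> collatz_steps(4)
4 is even -> collatz_steps(2)
2 is even -> collatz_steps(1)
Reached 1 after 4 steps
= 4


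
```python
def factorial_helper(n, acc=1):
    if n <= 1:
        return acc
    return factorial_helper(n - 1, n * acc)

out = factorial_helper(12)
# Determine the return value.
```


factorial_helper(12, 1)
= factorial_helper(11, 12 * 1) = factorial_helper(11, 12)
= factorial_helper(10, 11 * 12) = factorial_helper(10, 132)
= factorial_helper(9, 10 * 132) = factorial_helper(9, 1320)
= factorial_helper(8, 9 * 1320) = factorial_helper(8, 11880)
= factorial_helper(7, 8 * 11880) = factorial_helper(7, 95040)
= factorial_helper(6, 7 * 95040) = factorial_helper(6, 665280)
= factorial_helper(5, 6 * 665280) = factorial_helper(5, 3991680)
= factorial_helper(4, 5 * 3991680) = factorial_helper(4, 19958400)
= factorial_helper(3, 4 * 19958400) = factorial_helper(3, 79833600)
= factorial_helper(2, 3 * 79833600) = factorial_helper(2, 239500800)
= factorial_helper(1, 2 * 239500800) = factorial_helper(1, 479001600)
n <= 1, return acc = 479001600


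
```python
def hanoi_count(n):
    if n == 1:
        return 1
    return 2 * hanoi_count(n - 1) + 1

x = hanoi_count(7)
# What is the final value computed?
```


hanoi_count(7)
= 2 * hanoi_count(6) + 1
= 2 * (2 * hanoi_count(5) + 1) + 1
= 2 * (2 * (2 * hanoi_count(4) + 1) + 1) + 1
= 2 * (2 * (2 * (2 * hanoi_count(3) + 1) + 1) + 1) + 1
= 2 * (2 * (2 * (2 * (2 * hanoi_count(2) + 1) + 1) + 1) + 1) + 1
= 2 * (2 * (2 * (2 * (2 * (2 * hanoi_count(1) + 1) + 1) + 1) + 1) + 1) + 1
Now compute bottom-up:
hanoi_count(1) = 1
hanoi_count(2) = 2 * 1 + 1 = 3
hanoi_count(3) = 2 * 3 + 1 = 7
hanoi_count(4) = 2 * 7 + 1 = 15
hanoi_count(5) = 2 * 15 + 1 = 31
hanoi_count(6) = 2 * 31 + 1 = 63
hanoi_count(7) = 2 * 63 + 1 = 127
= 127


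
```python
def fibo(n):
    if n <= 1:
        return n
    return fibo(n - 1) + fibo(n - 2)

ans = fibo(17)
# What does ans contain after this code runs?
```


fibo(17)
= fibo(16) + fibo(15)
= (fibo(15) + fibo(14)) + fibo(15)
Computing bottom-up: fibo(0)=0, fibo(1)=1, fibo(2)=1, fibo(3)=2, fibo(4)=3, fibo(5)=5, fibo(6)=8, fibo(7)=13, fibo(8)=21, fibo(9)=34, fibo(10)=55, fibo(11)=89, fibo(12)=144, fibo(13)=233, fibo(14)=377, fibo(15)=610, fibo(16)=987, fibo(17)=1597
= 1597


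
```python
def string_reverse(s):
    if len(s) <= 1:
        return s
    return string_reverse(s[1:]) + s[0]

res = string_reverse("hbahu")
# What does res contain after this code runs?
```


string_reverse("hbahu")
= string_reverse("bahu") + "h"
= string_reverse("ahu") + "b" + "h"
= string_reverse("hu") + "a" + "b" + "h"
= string_reverse("u") + "h" + "a" + "b" + "h"
= "u" + "h" + "a" + "b" + "h"
= "uhabh"


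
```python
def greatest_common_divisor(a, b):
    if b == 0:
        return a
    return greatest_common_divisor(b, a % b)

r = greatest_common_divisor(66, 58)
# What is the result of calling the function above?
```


greatest_common_divisor(66, 58)
= greatest_common_divisor(58, 66 % 58) = greatest_common_divisor(58, 8)
= greatest_common_divisor(8, 58 % 8) = greatest_common_divisor(8, 2)
= greatest_common_divisor(2, 8 % 2) = greatest_common_divisor(2, 0)
b == 0, return a = 2


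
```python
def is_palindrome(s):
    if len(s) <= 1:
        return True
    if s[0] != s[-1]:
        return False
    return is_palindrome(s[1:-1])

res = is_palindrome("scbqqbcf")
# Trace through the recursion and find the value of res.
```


is_palindrome("scbqqbcf")
"scbqqbcf": s[0]='s' != s[-1]='f' -> False
= False


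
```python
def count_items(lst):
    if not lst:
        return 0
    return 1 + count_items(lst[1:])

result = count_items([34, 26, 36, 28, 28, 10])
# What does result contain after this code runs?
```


count_items([34, 26, 36, 28, 28, 10])
= 1 + count_items([26, 36, 28, 28, 10])
= 1 + 1 + count_items([36, 28, 28, 10])
= 1 + 1 + 1 + count_items([28, 28, 10])
= 1 + 1 + 1 + 1 + count_items([28, 10])
= 1 + 1 + 1 + 1 + 1 + count_items([10])
= 1 + 1 + 1 + 1 + 1 + 1 + count_items([])
= 1 + 1 + 1 + 1 + 1 + 1 + 0
= 6


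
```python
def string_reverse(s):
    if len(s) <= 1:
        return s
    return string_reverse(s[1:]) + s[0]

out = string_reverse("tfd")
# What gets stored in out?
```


string_reverse("tfd")
= string_reverse("fd") + "t"
= string_reverse("d") + "f" + "t"
= "d" + "f" + "t"
= "dft"


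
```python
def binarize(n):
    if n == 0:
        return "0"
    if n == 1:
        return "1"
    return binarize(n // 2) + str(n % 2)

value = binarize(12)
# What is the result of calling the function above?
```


binarize(12)
= binarize(6) + "0"
= binarize(3) + "0" + "0"
= binarize(1) + "1" + "0" + "0"
= "1" + "1" + "0" + "0"
= "1100"


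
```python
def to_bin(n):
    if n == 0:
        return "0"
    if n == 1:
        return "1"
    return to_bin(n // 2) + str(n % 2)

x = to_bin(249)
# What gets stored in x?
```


to_bin(249)
= to_bin(124) + "1"
= to_bin(62) + "0" + "1"
= to_bin(31) + "0" + "0" + "1"
= to_bin(15) + "1" + "0" + "0" + "1"
= to_bin(7) + "1" + "1" + "0" + "0" + "1"
= to_bin(3) + "1" + "1" + "1" + "0" + "0" + "1"
= to_bin(1) + "1" + "1" + "1" + "1" + "0" + "0" + "1"
= "1" + "1" + "1" + "1" + "1" + "0" + "0" + "1"
= "11111001"


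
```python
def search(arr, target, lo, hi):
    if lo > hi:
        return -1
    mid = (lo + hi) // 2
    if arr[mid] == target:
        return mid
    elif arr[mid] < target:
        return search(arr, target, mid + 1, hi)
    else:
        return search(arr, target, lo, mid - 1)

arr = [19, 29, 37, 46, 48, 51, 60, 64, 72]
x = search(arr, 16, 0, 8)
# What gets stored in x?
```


search(arr, 16, 0, 8)
lo=0, hi=8, mid=4, arr[mid]=48
48 > 16, search left half
lo=0, hi=3, mid=1, arr[mid]=29
29 > 16, search left half
lo=0, hi=0, mid=0, arr[mid]=19
19 > 16, search left half
lo > hi, target not found, return -1
= -1


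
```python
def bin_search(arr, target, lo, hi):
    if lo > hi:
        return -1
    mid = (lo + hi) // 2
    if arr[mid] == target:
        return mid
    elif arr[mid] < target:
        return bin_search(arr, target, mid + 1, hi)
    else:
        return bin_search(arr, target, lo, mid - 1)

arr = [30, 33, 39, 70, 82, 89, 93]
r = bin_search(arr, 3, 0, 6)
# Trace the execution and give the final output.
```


bin_search(arr, 3, 0, 6)
lo=0, hi=6, mid=3, arr[mid]=70
70 > 3, search left half
lo=0, hi=2, mid=1, arr[mid]=33
33 > 3, search left half
lo=0, hi=0, mid=0, arr[mid]=30
30 > 3, search left half
lo > hi, target not found, return -1
= -1


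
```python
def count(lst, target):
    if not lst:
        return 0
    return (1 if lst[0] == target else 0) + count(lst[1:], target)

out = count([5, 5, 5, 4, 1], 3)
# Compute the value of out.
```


count([5, 5, 5, 4, 1], 3)
lst[0]=5 != 3: 0 + count([5, 5, 4, 1], 3)
lst[0]=5 != 3: 0 + count([5, 4, 1], 3)
lst[0]=5 != 3: 0 + count([4, 1], 3)
lst[0]=4 != 3: 0 + count([1], 3)
lst[0]=1 != 3: 0 + count([], 3)
= 0


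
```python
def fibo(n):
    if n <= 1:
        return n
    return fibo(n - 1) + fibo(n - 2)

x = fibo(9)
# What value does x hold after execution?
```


fibo(9)
= fibo(8) + fibo(7)
= (fibo(7) + fibo(6)) + fibo(7)
Computing bottom-up: fibo(0)=0, fibo(1)=1, fibo(2)=1, fibo(3)=2, fibo(4)=3, fibo(5)=5, fibo(6)=8, fibo(7)=13, fibo(8)=21, fibo(9)=34
= 34


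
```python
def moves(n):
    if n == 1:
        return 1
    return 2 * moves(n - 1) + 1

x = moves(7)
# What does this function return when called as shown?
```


moves(7)
= 2 * moves(6) + 1
= 2 * (2 * moves(5) + 1) + 1
= 2 * (2 * (2 * moves(4) + 1) + 1) + 1
= 2 * (2 * (2 * (2 * moves(3) + 1) + 1) + 1) + 1
= 2 * (2 * (2 * (2 * (2 * moves(2) + 1) + 1) + 1) + 1) + 1
= 2 * (2 * (2 * (2 * (2 * (2 * moves(1) + 1) + 1) + 1) + 1) + 1) + 1
Now compute bottom-up:
moves(1) = 1
moves(2) = 2 * 1 + 1 = 3
moves(3) = 2 * 3 + 1 = 7
moves(4) = 2 * 7 + 1 = 15
moves(5) = 2 * 15 + 1 = 31
moves(6) = 2 * 31 + 1 = 63
moves(7) = 2 * 63 + 1 = 127
= 127


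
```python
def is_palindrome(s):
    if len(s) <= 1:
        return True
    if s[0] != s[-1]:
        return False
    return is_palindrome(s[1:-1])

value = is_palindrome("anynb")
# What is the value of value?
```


is_palindrome("anynb")
"anynb": s[0]='a' != s[-1]='b' -> False
= False


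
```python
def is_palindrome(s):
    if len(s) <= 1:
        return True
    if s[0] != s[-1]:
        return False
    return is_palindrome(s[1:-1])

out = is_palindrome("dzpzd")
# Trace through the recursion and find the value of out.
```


is_palindrome("dzpzd")
"dzpzd": s[0]='d' == s[-1]='d' -> is_palindrome("zpz")
"zpz": s[0]='z' == s[-1]='z' -> is_palindrome("p")
"p": len <= 1 -> True
= True


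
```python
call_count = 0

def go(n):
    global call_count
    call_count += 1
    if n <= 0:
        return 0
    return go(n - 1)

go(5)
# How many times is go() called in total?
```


go(5) calls go(4) calls ... calls go(0)
Total calls: 5 + 1 (for base case) = 6


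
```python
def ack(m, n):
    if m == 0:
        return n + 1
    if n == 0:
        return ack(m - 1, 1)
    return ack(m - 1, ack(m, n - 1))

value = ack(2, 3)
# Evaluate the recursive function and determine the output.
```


ack(2, 3)
= ack(1, ack(2, 2))
First compute ack(2, 2) = 7
= ack(1, 7)
= 9


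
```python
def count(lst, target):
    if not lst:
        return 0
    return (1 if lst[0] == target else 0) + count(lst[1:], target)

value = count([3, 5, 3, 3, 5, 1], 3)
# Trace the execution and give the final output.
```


count([3, 5, 3, 3, 5, 1], 3)
lst[0]=3 == 3: 1 + count([5, 3, 3, 5, 1], 3)
lst[0]=5 != 3: 0 + count([3, 3, 5, 1], 3)
lst[0]=3 == 3: 1 + count([3, 5, 1], 3)
lst[0]=3 == 3: 1 + count([5, 1], 3)
lst[0]=5 != 3: 0 + count([1], 3)
lst[0]=1 != 3: 0 + count([], 3)
= 3


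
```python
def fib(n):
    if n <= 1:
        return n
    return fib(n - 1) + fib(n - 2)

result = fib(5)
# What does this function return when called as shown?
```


fib(5)
= fib(4) + fib(3)
= (fib(3) + fib(2)) + fib(3)
Computing bottom-up: fib(0)=0, fib(1)=1, fib(2)=1, fib(3)=2, fib(4)=3, fib(5)=5
= 5


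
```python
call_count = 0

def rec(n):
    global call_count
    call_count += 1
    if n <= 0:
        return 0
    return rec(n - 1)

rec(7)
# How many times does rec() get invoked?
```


rec(7) calls rec(6) calls ... calls rec(0)
Total calls: 7 + 1 (for base case) = 8


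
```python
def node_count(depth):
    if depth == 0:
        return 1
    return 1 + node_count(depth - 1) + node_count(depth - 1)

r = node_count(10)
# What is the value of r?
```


node_count(10)
= 1 + node_count(9) + node_count(9)
= 1 + 2 * node_count(9)
node_count(k) = 2^(k+1) - 1
node_count(0) = 1
node_count(1) = 3
node_count(2) = 7
node_count(3) = 15
node_count(4) = 31
node_count(10) = 2^11 - 1 = 2047


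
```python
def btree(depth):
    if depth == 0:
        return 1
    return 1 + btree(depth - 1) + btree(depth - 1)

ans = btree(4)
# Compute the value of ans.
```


btree(4)
= 1 + btree(3) + btree(3)
= 1 + 2 * btree(3)
btree(k) = 2^(k+1) - 1
btree(0) = 1
btree(1) = 3
btree(2) = 7
btree(3) = 15
btree(4) = 31
btree(4) = 2^5 - 1 = 31


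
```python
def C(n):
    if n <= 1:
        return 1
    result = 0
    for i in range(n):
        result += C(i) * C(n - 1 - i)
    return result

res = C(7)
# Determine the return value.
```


C(7)
= sum of C(i) * C(7-1-i) for i in 0..6
First compute sub-values bottom-up:
  C(0) = 1, C(1) = 1
  C(2) = 1*1 + 1*1 = 2
  C(3) = 1*2 + 1*1 + 2*1 = 5
  C(4) = 1*5 + 1*2 + 2*1 + 5*1 = 14
  C(5) = 1*14 + 1*5 + 2*2 + 5*1 + 14*1 = 42
  C(6) = 1*42 + 1*14 + 2*5 + 5*2 + 14*1 + 42*1 = 132
Now C(7):
  C(0)*C(6) = 1*132 = 132
  C(1)*C(5) = 1*42 = 42
  C(2)*C(4) = 2*14 = 28
  C(3)*C(3) = 5*5 = 25
  C(4)*C(2) = 14*2 = 28
  C(5)*C(1) = 42*1 = 42
  C(6)*C(0) = 132*1 = 132
= 132 + 42 + 28 + 25 + 28 + 42 + 132
= 429


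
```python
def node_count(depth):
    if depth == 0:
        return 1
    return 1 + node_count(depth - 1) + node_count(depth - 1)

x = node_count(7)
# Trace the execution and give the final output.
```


node_count(7)
= 1 + node_count(6) + node_count(6)
= 1 + 2 * node_count(6)
node_count(k) = 2^(k+1) - 1
node_count(0) = 1
node_count(1) = 3
node_count(2) = 7
node_count(3) = 15
node_count(4) = 31
node_count(7) = 2^8 - 1 = 255


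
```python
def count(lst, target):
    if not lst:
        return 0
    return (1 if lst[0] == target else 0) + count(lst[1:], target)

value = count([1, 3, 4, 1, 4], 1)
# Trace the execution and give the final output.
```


count([1, 3, 4, 1, 4], 1)
lst[0]=1 == 1: 1 + count([3, 4, 1, 4], 1)
lst[0]=3 != 1: 0 + count([4, 1, 4], 1)
lst[0]=4 != 1: 0 + count([1, 4], 1)
lst[0]=1 == 1: 1 + count([4], 1)
lst[0]=4 != 1: 0 + count([], 1)
= 2


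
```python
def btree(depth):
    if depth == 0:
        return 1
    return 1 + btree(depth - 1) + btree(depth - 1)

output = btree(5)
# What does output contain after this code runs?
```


btree(5)
= 1 + btree(4) + btree(4)
= 1 + 2 * btree(4)
btree(k) = 2^(k+1) - 1
btree(0) = 1
btree(1) = 3
btree(2) = 7
btree(3) = 15
btree(4) = 31
btree(5) = 2^6 - 1 = 63


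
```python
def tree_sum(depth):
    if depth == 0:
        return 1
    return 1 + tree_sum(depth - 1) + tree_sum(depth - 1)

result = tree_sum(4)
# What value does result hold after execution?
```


tree_sum(4)
= 1 + tree_sum(3) + tree_sum(3)
= 1 + 2 * tree_sum(3)
tree_sum(k) = 2^(k+1) - 1
tree_sum(0) = 1
tree_sum(1) = 3
tree_sum(2) = 7
tree_sum(3) = 15
tree_sum(4) = 31
tree_sum(4) = 2^5 - 1 = 31


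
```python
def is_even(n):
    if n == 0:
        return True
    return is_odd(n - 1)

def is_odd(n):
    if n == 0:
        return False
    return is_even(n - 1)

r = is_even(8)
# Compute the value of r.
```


is_even(8)
= is_odd(7)
= is_even(6)
= is_odd(5)
= is_even(4)
= is_odd(3)
= is_even(2)
= is_odd(1)
= is_even(0)
n == 0: return True
= True


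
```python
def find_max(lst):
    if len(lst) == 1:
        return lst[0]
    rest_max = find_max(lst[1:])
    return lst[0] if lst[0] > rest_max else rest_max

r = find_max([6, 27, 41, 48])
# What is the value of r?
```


find_max([6, 27, 41, 48])
= compare 6 with find_max([27, 41, 48])
= compare 27 with find_max([41, 48])
= compare 41 with find_max([48])
Base: find_max([48]) = 48
compare 41 with 48: max = 48
compare 27 with 48: max = 48
compare 6 with 48: max = 48
= 48


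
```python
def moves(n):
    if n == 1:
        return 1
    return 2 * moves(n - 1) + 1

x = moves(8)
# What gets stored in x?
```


moves(8)
= 2 * moves(7) + 1
= 2 * (2 * moves(6) + 1) + 1
= 2 * (2 * (2 * moves(5) + 1) + 1) + 1
= 2 * (2 * (2 * (2 * moves(4) + 1) + 1) + 1) + 1
= 2 * (2 * (2 * (2 * (2 * moves(3) + 1) + 1) + 1) + 1) + 1
= 2 * (2 * (2 * (2 * (2 * (2 * moves(2) + 1) + 1) + 1) + 1) + 1) + 1
= 2 * (2 * (2 * (2 * (2 * (2 * (2 * moves(1) + 1) + 1) + 1) + 1) + 1) + 1) + 1
Now compute bottom-up:
moves(1) = 1
moves(2) = 2 * 1 + 1 = 3
moves(3) = 2 * 3 + 1 = 7
moves(4) = 2 * 7 + 1 = 15
moves(5) = 2 * 15 + 1 = 31
moves(6) = 2 * 31 + 1 = 63
moves(7) = 2 * 63 + 1 = 127
moves(8) = 2 * 127 + 1 = 255
= 255


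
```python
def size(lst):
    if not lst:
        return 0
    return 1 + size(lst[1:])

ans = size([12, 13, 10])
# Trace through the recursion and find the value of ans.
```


size([12, 13, 10])
= 1 + size([13, 10])
= 1 + 1 + size([10])
= 1 + 1 + 1 + size([])
= 1 + 1 + 1 + 0
= 3


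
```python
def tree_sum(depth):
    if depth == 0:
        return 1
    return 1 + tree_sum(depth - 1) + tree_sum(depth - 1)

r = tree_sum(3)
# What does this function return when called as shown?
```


tree_sum(3)
= 1 + tree_sum(2) + tree_sum(2)
= 1 + 2 * tree_sum(2)
tree_sum(k) = 2^(k+1) - 1
tree_sum(0) = 1
tree_sum(1) = 3
tree_sum(2) = 7
tree_sum(3) = 15
tree_sum(3) = 2^4 - 1 = 15


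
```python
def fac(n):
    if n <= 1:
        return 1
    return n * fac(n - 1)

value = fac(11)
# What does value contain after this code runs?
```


fac(11)
= 11 * fac(10)
= 11 * 10 * fac(9)
= 11 * 10 * 9 * fac(8)
= 11 * 10 * 9 * 8 * fac(7)
= 11 * 10 * 9 * 8 * 7 * fac(6)
= 11 * 10 * 9 * 8 * 7 * 6 * fac(5)
= 11 * 10 * 9 * 8 * 7 * 6 * 5 * fac(4)
= 11 * 10 * 9 * 8 * 7 * 6 * 5 * 4 * fac(3)
= 11 * 10 * 9 * 8 * 7 * 6 * 5 * 4 * 3 * fac(2)
= 11 * 10 * 9 * 8 * 7 * 6 * 5 * 4 * 3 * 2 * fac(1)
= 11 * 10 * 9 * 8 * 7 * 6 * 5 * 4 * 3 * 2 * 1
= 39916800


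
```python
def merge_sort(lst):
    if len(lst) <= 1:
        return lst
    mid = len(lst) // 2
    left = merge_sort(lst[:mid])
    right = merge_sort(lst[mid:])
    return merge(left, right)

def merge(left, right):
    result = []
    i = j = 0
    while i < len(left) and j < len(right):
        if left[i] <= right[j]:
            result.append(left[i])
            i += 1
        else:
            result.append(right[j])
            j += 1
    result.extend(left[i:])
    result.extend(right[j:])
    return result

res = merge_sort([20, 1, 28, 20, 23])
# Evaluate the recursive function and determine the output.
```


merge_sort([20, 1, 28, 20, 23])
Split into [20, 1] and [28, 20, 23]
Left sorted: [1, 20]
Right sorted: [20, 23, 28]
Merge [1, 20] and [20, 23, 28]
= [1, 20, 20, 23, 28]


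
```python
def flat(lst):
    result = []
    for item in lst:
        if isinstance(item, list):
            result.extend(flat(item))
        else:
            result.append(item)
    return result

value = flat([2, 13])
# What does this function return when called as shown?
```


flat([2, 13])
Processing each element:
  2 is not a list -> append 2
  13 is not a list -> append 13
= [2, 13]


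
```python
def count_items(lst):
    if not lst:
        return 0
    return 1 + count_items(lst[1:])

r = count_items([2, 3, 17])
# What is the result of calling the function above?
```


count_items([2, 3, 17])
= 1 + count_items([3, 17])
= 1 + 1 + count_items([17])
= 1 + 1 + 1 + count_items([])
= 1 + 1 + 1 + 0
= 3


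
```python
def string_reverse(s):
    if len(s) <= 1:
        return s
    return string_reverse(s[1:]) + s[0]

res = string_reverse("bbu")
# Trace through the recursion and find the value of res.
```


string_reverse("bbu")
= string_reverse("bu") + "b"
= string_reverse("u") + "b" + "b"
= "u" + "b" + "b"
= "ubb"


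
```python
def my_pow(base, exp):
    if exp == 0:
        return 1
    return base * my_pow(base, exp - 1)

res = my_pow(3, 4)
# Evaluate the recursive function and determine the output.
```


my_pow(3, 4)
= 3 * my_pow(3, 3)
= 3 * 3 * my_pow(3, 2)
= 3 * 3 * 3 * my_pow(3, 1)
= 3 * 3 * 3 * 3 * my_pow(3, 0)
= 3 * 3 * 3 * 3 * 1
= 81


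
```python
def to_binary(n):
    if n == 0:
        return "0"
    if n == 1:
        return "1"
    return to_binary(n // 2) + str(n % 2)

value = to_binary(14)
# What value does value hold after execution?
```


to_binary(14)
= to_binary(7) + "0"
= to_binary(3) + "1" + "0"
= to_binary(1) + "1" + "1" + "0"
= "1" + "1" + "1" + "0"
= "1110"


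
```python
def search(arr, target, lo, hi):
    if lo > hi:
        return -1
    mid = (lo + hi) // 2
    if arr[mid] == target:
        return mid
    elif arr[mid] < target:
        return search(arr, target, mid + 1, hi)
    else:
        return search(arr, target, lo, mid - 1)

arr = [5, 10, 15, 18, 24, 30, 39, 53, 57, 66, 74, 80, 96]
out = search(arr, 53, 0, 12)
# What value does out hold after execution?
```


search(arr, 53, 0, 12)
lo=0, hi=12, mid=6, arr[mid]=39
39 < 53, search right half
lo=7, hi=12, mid=9, arr[mid]=66
66 > 53, search left half
lo=7, hi=8, mid=7, arr[mid]=53
arr[7] == 53, found at index 7
= 7


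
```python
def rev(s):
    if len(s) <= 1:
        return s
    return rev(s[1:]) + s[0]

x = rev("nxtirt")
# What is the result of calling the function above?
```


rev("nxtirt")
= rev("xtirt") + "n"
= rev("tirt") + "x" + "n"
= rev("irt") + "t" + "x" + "n"
= rev("rt") + "i" + "t" + "x" + "n"
= rev("t") + "r" + "i" + "t" + "x" + "n"
= "t" + "r" + "i" + "t" + "x" + "n"
= "tritxn"


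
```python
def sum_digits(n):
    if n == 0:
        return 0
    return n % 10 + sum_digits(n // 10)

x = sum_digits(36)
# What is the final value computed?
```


sum_digits(36)
= 6 + sum_digits(3)
= 6 + 3 + sum_digits(0)
= 6 + 3 + 0
= 9


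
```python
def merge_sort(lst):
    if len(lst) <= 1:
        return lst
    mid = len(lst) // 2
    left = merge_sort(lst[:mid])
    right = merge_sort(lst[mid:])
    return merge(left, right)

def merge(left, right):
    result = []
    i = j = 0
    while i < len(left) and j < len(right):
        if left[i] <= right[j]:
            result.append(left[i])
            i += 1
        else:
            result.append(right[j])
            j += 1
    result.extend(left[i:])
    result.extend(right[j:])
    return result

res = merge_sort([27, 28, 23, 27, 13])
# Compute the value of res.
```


merge_sort([27, 28, 23, 27, 13])
Split into [27, 28] and [23, 27, 13]
Left sorted: [27, 28]
Right sorted: [13, 23, 27]
Merge [27, 28] and [13, 23, 27]
= [13, 23, 27, 27, 28]


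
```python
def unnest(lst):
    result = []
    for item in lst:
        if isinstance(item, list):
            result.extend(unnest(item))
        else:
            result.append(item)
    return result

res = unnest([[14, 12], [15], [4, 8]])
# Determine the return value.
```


unnest([[14, 12], [15], [4, 8]])
Processing each element:
  [14, 12] is a list -> unnest recursively -> [14, 12]
  [15] is a list -> unnest recursively -> [15]
  [4, 8] is a list -> unnest recursively -> [4, 8]
= [14, 12, 15, 4, 8]


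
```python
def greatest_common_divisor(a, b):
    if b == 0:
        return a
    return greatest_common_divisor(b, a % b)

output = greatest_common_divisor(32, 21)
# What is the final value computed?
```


greatest_common_divisor(32, 21)
= greatest_common_divisor(21, 32 % 21) = greatest_common_divisor(21, 11)
= greatest_common_divisor(11, 21 % 11) = greatest_common_divisor(11, 10)
= greatest_common_divisor(10, 11 % 10) = greatest_common_divisor(10, 1)
= greatest_common_divisor(1, 10 % 1) = greatest_common_divisor(1, 0)
b == 0, return a = 1


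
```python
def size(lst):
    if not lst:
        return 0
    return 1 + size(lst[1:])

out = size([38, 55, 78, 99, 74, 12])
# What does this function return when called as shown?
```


size([38, 55, 78, 99, 74, 12])
= 1 + size([55, 78, 99, 74, 12])
= 1 + 1 + size([78, 99, 74, 12])
= 1 + 1 + 1 + size([99, 74, 12])
= 1 + 1 + 1 + 1 + size([74, 12])
= 1 + 1 + 1 + 1 + 1 + size([12])
= 1 + 1 + 1 + 1 + 1 + 1 + size([])
= 1 + 1 + 1 + 1 + 1 + 1 + 0
= 6


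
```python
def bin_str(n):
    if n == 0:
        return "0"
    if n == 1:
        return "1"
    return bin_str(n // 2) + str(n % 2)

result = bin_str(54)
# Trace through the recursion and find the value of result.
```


bin_str(54)
= bin_str(27) + "0"
= bin_str(13) + "1" + "0"
= bin_str(6) + "1" + "1" + "0"
= bin_str(3) + "0" + "1" + "1" + "0"
= bin_str(1) + "1" + "0" + "1" + "1" + "0"
= "1" + "1" + "0" + "1" + "1" + "0"
= "110110"


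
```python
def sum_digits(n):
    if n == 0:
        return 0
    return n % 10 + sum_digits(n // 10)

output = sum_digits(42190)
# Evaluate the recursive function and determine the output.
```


sum_digits(42190)
= 0 + sum_digits(4219)
= 0 + 9 + sum_digits(421)
= 0 + 9 + 1 + sum_digits(42)
= 0 + 9 + 1 + 2 + sum_digits(4)
= 0 + 9 + 1 + 2 + 4 + sum_digits(0)
= 0 + 9 + 1 + 2 + 4 + 0
= 16


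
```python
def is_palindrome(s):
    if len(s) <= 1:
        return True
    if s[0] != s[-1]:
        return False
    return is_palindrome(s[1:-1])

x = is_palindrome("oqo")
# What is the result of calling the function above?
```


is_palindrome("oqo")
"oqo": s[0]='o' == s[-1]='o' -> is_palindrome("q")
"q": len <= 1 -> True
= True


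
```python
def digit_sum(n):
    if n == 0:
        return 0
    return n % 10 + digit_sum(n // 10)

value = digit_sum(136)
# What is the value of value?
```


digit_sum(136)
= 6 + digit_sum(13)
= 6 + 3 + digit_sum(1)
= 6 + 3 + 1 + digit_sum(0)
= 6 + 3 + 1 + 0
= 10


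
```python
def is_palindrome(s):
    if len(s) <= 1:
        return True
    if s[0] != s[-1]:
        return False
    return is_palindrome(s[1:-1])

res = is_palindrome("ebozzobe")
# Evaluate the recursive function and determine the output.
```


is_palindrome("ebozzobe")
"ebozzobe": s[0]='e' == s[-1]='e' -> is_palindrome("bozzob")
"bozzob": s[0]='b' == s[-1]='b' -> is_palindrome("ozzo")
"ozzo": s[0]='o' == s[-1]='o' -> is_palindrome("zz")
"zz": s[0]='z' == s[-1]='z' -> is_palindrome("")
"": len <= 1 -> True
= True
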